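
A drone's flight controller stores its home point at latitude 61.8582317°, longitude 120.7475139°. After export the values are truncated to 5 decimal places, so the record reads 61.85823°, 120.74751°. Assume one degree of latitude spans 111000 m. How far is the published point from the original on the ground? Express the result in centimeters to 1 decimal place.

27.8 centimeters

The latitude changed by +0.0000017° and the longitude by +0.0000039°.
North–south shift: 0.0000017 × 111000 = 0.1887 m.
East–west at this latitude: 0.0000039° × 111000 × cos 61.8582° ≈ 0.0000039 × 52353.7 = 0.204179 m.
Combined displacement = (0.1887² + 0.204179²)^½ ≈ 0.278023 m.
That is 0.278023 m = 27.802 cm.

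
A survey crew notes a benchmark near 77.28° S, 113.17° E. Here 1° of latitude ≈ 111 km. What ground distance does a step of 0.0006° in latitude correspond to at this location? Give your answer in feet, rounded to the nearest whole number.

0.0006° × 111000 m/° = 66.6 m.
In feet: 66.6 m ÷ 0.3048 ≈ 218.5 ft.

219 feet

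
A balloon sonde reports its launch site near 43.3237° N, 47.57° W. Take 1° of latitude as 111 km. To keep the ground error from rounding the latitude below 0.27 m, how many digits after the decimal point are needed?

One degree of latitude covers 111000 m.
N decimal places → at most half a unit in the last place, 0.5 × 10⁻ᴺ° = 111000/2 × 10⁻ᴺ m.
Setting 55500 × 10⁻ᴺ ≤ 0.27 gives 10ᴺ ≥ 2.056e+05, i.e. N ≥ 5.31.
N = 5 would give 0.555 m (too coarse); N = 6 gives 0.0555 m ≤ 0.27 m.

6 decimal places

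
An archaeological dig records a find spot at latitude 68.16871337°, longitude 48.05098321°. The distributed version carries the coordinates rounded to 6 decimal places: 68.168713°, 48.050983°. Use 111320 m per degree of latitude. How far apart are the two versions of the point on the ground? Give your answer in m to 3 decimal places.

0.042 m

The latitude changed by +0.00000037° and the longitude by +0.00000021°.
N–S: 0.00000037° × 111320 m/° = 0.0411884 m.
East–west at this latitude: 0.00000021° × 111320 × cos 68.1687° ≈ 0.00000021 × 41397.1 = 0.00869339 m.
Hypotenuse of the two orthogonal shifts: √(0.0411884² + 0.00869339²) = 0.0420958 m.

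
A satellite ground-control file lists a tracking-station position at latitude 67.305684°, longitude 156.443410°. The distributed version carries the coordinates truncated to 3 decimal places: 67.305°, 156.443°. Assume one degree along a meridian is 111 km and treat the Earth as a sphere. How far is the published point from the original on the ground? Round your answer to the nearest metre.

78 metres

Δlat = 67.305684 − 67.305 = +0.000684°; Δlon = 156.443410 − 156.443 = +0.000410°.
North–south shift: 0.000684 × 111000 = 75.924 m.
E–W at 67.305°: 0.000410° × 111000 × cos 67.305° = 0.000410 × 111000 × 0.3858 ≈ 17.5589 m.
Hypotenuse of the two orthogonal shifts: √(75.924² + 17.5589²) = 77.928 m.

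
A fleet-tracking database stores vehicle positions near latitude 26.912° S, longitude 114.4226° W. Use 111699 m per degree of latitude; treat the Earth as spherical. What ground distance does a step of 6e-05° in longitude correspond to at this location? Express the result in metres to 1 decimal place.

6.0 metres

One degree of longitude here spans 111699 × cos 26.912° = 111699 × 0.8917 ≈ 99602.3 m; 6e-05° of that is 5.97614 m.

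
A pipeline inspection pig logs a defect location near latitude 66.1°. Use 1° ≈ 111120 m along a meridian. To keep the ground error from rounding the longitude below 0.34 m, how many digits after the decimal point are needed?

5

At 66.1° one degree of longitude covers 111120 × cos 66.1° ≈ 111120 × 0.4051 ≈ 45019.3 m.
Rounding to N decimal places gives at most 0.5 × 10⁻ᴺ degrees of error, i.e. 0.5 × 10⁻ᴺ × 45019.3 m.
Need 0.5 × 45019.3 × 10⁻ᴺ ≤ 0.34 → 10⁻ᴺ ≤ 1.510e-05, so N ≥ 4.82.
N = 4 would give 2.25 m (too coarse); N = 5 gives 0.225 m ≤ 0.34 m.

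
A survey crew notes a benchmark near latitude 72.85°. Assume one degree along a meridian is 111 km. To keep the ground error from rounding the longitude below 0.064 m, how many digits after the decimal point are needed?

At 72.85° one degree of longitude covers 111000 × cos 72.85° ≈ 111000 × 0.2949 ≈ 32731 m.
Rounding to N decimal places gives at most 0.5 × 10⁻ᴺ degrees of error, i.e. 0.5 × 10⁻ᴺ × 32731 m.
Setting 16365.5 × 10⁻ᴺ ≤ 0.064 gives 10ᴺ ≥ 2.557e+05, i.e. N ≥ 5.41.
So 6 decimal places suffice (0.0164 m); 5 would allow up to 0.164 m.

6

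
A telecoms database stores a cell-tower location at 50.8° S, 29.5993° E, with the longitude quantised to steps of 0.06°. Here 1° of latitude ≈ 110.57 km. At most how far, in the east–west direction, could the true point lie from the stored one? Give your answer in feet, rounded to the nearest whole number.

With a 0.06° grid the true value lies within half a step, ±0.06°/2 = ±0.03°, of the stored one.
At latitude 50.8° a degree of longitude spans 110570 m × cos 50.8° = 110570 × 0.6320 ≈ 69883.5 m.
East–west error: 0.03° × 69883.5 m/° ≈ 2096.5 m.
In feet: 2096.5 m ÷ 0.3048 ≈ 6878.3 ft.

6878 feet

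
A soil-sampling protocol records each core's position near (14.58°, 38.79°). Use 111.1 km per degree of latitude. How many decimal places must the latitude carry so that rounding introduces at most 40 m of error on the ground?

4 decimal places

One degree of latitude covers 111100 m.
With N decimal places the half-ulp bound is 0.5·10⁻ᴺ°, or 0.5·10⁻ᴺ × 111100 m on the ground.
Need 0.5 × 111100 × 10⁻ᴺ ≤ 40 → 10⁻ᴺ ≤ 7.201e-04, so N ≥ 3.14.
At 3 places the error can reach 55.6 m, but 4 places keeps it to 5.56 m.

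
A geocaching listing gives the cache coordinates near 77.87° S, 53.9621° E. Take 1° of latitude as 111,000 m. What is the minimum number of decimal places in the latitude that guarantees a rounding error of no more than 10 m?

One degree of latitude covers 111000 m.
With N decimal places the half-ulp bound is 0.5·10⁻ᴺ°, or 0.5·10⁻ᴺ × 111000 m on the ground.
Need 0.5 × 111000 × 10⁻ᴺ ≤ 10 → 10⁻ᴺ ≤ 1.802e-04, so N ≥ 3.74.
So 4 decimal places suffice (5.55 m); 3 would allow up to 55.5 m.

4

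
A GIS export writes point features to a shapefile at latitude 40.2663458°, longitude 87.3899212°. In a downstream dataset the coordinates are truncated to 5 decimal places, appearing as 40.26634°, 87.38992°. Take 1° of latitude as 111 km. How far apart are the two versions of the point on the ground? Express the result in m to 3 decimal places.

0.652 m

The latitude changed by +0.0000058° and the longitude by +0.0000012°.
North–south shift: 0.0000058 × 111000 = 0.6438 m.
East–west at this latitude: 0.0000012° × 111000 × cos 40.2663° ≈ 0.0000012 × 84698.3 = 0.101638 m.
Combined displacement = (0.6438² + 0.101638²)^½ ≈ 0.651774 m.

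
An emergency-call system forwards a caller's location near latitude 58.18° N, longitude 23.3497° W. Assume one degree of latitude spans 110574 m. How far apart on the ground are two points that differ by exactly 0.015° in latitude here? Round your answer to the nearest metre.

0.015° × 110574 m/° = 1658.61 m.

1659 metres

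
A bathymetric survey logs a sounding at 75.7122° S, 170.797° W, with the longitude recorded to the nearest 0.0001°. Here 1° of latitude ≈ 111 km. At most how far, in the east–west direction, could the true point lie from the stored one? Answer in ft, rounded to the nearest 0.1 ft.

Rounding to 4 decimal places leaves the longitude within ±5e-05° of the true value.
One degree of longitude at 75.7122° is 111000 × cos 75.7122° ≈ 111000 × 0.2468 = 27394 m.
So at most 5e-05° × 27394 ≈ 1.3697 m east–west.
Converting: 1.3697 m × 3.2808 ft/m ≈ 4.4938 ft.

4.5 ft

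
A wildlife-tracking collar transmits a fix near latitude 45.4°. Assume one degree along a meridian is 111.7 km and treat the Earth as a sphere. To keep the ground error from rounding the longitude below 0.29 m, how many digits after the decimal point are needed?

6

At 45.4° one degree of longitude covers 111700 × cos 45.4° ≈ 111700 × 0.7022 ≈ 78430.5 m.
With N decimal places the half-ulp bound is 0.5·10⁻ᴺ°, or 0.5·10⁻ᴺ × 78430.5 m on the ground.
Need 0.5 × 78430.5 × 10⁻ᴺ ≤ 0.29 → 10⁻ᴺ ≤ 7.395e-06, so N ≥ 5.13.
So 6 decimal places suffice (0.0392 m); 5 would allow up to 0.392 m.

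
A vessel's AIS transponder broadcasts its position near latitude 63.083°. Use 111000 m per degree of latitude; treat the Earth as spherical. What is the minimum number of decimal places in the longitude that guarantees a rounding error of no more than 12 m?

4 decimal places

At 63.083° one degree of longitude covers 111000 × cos 63.083° ≈ 111000 × 0.4527 ≈ 50249.6 m.
With N decimal places the half-ulp bound is 0.5·10⁻ᴺ°, or 0.5·10⁻ᴺ × 50249.6 m on the ground.
Setting 25124.8 × 10⁻ᴺ ≤ 12 gives 10ᴺ ≥ 2094, i.e. N ≥ 3.32.
N = 3 would give 25.1 m (too coarse); N = 4 gives 2.51 m ≤ 12 m.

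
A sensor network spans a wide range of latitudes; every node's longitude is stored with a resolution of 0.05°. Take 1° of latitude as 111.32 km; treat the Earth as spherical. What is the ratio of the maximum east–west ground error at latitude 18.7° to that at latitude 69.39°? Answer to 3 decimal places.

2.691

With a 0.05° grid the true value lies within half a step, ±0.05°/2 = ±0.025°, of the stored one.
At 18.7°: 0.025° × 111320 × cos 18.7° = 0.025 × 111320 × 0.9472 ≈ 2636.1 m.
Error at 69.39° = 0.025° × 111320 × cos 69.39° ≈ 2783 × 0.3520 = 979.63 m.
The ratio reduces to cos 18.7° / cos 69.39° = 0.9472/0.3520 ≈ 2.6909.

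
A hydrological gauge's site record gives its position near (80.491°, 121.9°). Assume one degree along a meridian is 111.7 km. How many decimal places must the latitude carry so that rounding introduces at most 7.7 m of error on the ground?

One degree of latitude covers 111700 m.
Rounding to N decimal places gives at most 0.5 × 10⁻ᴺ degrees of error, i.e. 0.5 × 10⁻ᴺ × 111700 m.
Setting 55850 × 10⁻ᴺ ≤ 7.7 gives 10ᴺ ≥ 7253, i.e. N ≥ 3.86.
So 4 decimal places suffice (5.58 m); 3 would allow up to 55.9 m.

4 decimal places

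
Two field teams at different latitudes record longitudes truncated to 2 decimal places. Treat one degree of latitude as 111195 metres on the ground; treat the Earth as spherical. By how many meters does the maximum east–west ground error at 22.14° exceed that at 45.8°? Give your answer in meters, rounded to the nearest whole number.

255 meters

Truncating at 2 decimal places can drop up to a full unit in the last place, so the longitude may be off by as much as 0.01°.
At 22.14°: 0.01° × 111195 × cos 22.14° = 0.01 × 111195 × 0.9263 ≈ 1030 m.
At 45.8°: 0.01° × 111195 × cos 45.8° = 0.01 × 111195 × 0.6972 ≈ 775.21 m.
Difference: 1030 − 775.21 = 254.75 m.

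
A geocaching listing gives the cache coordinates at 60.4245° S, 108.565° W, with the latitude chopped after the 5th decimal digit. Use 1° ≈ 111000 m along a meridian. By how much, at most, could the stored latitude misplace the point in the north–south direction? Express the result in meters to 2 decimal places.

Truncating at 5 decimal places can drop up to a full unit in the last place, so the latitude may be off by as much as 1e-05°.
Along the meridian that is 1e-05° × 111000 m/° = 1.11 m.

1.11 meters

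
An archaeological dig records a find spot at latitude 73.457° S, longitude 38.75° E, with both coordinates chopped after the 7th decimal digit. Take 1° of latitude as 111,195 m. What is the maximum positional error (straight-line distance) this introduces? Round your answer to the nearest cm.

Truncating at 7 decimal places can drop up to a full unit in the last place, so each coordinate may be off by as much as 1e-07°.
N–S: 1e-07° × 111195 m/° = 0.0111195 m.
Longitude error → 1e-07 × 111195 × cos 73.457° = 1e-07 × 111195 × 0.2847 ≈ 0.00316611 m.
Worst case both components are at the extreme and orthogonal: √(0.0111195² + 0.00316611²) ≈ 0.0115615 m.
That is 0.0115615 m = 1.1561 cm.

1 cm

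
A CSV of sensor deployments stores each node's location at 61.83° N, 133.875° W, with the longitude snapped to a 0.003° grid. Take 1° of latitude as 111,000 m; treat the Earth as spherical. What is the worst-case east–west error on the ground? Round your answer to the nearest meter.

79 meters

With a 0.003° grid the true value lies within half a step, ±0.003°/2 = ±0.0015°, of the stored one.
At latitude 61.83° a degree of longitude spans 111000 m × cos 61.83° = 111000 × 0.4721 ≈ 52401.9 m.
So at most 0.0015° × 52401.9 ≈ 78.6029 m east–west.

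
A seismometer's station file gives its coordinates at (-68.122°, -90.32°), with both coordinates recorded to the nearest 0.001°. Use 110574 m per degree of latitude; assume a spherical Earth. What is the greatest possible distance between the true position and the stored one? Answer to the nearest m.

Rounding to 3 decimal places leaves each coordinate within ±0.0005° of the true value.
N–S: 0.0005° × 110574 m/° = 55.287 m.
Longitude error → 0.0005 × 110574 × cos 68.122° = 0.0005 × 110574 × 0.3726 ≈ 20.6017 m.
The two errors are perpendicular, so the maximum displacement is √(55.287² + 20.6017²) ≈ 59.0007 m.

59 m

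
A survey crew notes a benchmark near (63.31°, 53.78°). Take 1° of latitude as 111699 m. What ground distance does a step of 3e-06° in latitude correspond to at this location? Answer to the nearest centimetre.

Along a meridian 3e-06° is 3e-06 × 111699 = 0.335097 m.
That is 0.335097 m = 33.51 cm.

34 centimetres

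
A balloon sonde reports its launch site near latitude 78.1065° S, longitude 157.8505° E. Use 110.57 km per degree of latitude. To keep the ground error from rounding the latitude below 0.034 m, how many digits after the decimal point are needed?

One degree of latitude covers 110570 m.
With N decimal places the half-ulp bound is 0.5·10⁻ᴺ°, or 0.5·10⁻ᴺ × 110570 m on the ground.
Need 0.5 × 110570 × 10⁻ᴺ ≤ 0.034 → 10⁻ᴺ ≤ 6.150e-07, so N ≥ 6.21.
N = 6 would give 0.0553 m (too coarse); N = 7 gives 0.00553 m ≤ 0.034 m.

7 decimal places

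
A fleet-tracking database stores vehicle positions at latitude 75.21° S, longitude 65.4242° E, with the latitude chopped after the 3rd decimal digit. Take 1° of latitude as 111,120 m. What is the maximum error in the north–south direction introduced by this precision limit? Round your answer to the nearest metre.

111 metres

Truncating at 3 decimal places can drop up to a full unit in the last place, so the latitude may be off by as much as 0.001°.
So the N–S error is at most 0.001 × 111120 = 111.12 m.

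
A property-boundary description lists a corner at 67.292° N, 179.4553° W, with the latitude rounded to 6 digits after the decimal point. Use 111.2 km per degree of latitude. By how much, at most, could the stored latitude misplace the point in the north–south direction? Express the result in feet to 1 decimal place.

Rounding to 6 decimal places leaves the latitude within ±5e-07° of the true value.
Along the meridian that is 5e-07° × 111200 m/° = 0.0556 m.
In feet: 0.0556 m ÷ 0.3048 ≈ 0.18241 ft.

0.2 feet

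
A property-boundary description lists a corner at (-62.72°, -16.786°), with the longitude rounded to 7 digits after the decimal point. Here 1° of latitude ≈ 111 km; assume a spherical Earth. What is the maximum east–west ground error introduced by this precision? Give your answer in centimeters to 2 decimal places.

0.25 centimeters

Rounding to 7 decimal places leaves the longitude within ±5e-08° of the true value.
One degree of longitude at 62.72° is 111000 × cos 62.72° ≈ 111000 × 0.4583 = 50875.7 m.
So at most 5e-08° × 50875.7 ≈ 0.00254378 m east–west.
That is 0.00254378 m = 0.25438 cm.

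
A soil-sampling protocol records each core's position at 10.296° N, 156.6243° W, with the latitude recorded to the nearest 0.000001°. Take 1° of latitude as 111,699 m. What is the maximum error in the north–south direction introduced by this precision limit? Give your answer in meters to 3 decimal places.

0.056 meters

Rounding to 6 decimal places leaves the latitude within ±5e-07° of the true value.
North–south distance: 5e-07° × 111699 m/° = 0.0558495 m.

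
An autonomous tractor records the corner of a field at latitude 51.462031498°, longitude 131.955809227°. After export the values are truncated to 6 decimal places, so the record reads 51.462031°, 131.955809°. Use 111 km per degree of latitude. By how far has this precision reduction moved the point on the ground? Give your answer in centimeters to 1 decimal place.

5.7 centimeters

The latitude changed by +0.000000498° and the longitude by +0.000000227°.
North–south shift: 0.000000498 × 111000 = 0.055278 m.
E–W at 51.462°: 0.000000227° × 111000 × cos 51.462° = 0.000000227 × 111000 × 0.6230 ≈ 0.0156986 m.
Distance: √(0.055278² + 0.0156986²) ≈ 0.0574639 m.
That is 0.0574639 m = 5.7464 cm.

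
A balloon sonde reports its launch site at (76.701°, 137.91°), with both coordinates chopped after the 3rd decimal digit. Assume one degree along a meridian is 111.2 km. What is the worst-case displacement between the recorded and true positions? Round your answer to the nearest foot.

Truncating at 3 decimal places can drop up to a full unit in the last place, so each coordinate may be off by as much as 0.001°.
North–south component: 0.001° × 111200 = 111.2 m.
Longitude error → 0.001 × 111200 × cos 76.701° = 0.001 × 111200 × 0.2300 ≈ 25.5796 m.
Worst case both components are at the extreme and orthogonal: √(111.2² + 25.5796²) ≈ 114.104 m.
Converting: 114.104 m × 3.2808 ft/m ≈ 374.36 ft.

374 feet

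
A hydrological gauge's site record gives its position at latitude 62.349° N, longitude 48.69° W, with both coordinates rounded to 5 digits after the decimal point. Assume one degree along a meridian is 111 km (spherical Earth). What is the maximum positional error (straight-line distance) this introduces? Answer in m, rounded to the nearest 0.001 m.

Rounding to 5 decimal places leaves each coordinate within ±5e-06° of the true value.
N–S: 5e-06° × 111000 m/° = 0.555 m.
East–west component at 62.349°: 5e-06° × 111000 × cos 62.349° ≈ 5e-06 × 51513.4 ≈ 0.257567 m.
The two errors are perpendicular, so the maximum displacement is √(0.555² + 0.257567²) ≈ 0.611854 m.

0.612 m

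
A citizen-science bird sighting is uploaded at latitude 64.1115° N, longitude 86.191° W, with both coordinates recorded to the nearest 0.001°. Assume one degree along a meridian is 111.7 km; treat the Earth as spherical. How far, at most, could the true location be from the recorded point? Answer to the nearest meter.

61 meters

Rounding to 3 decimal places leaves each coordinate within ±0.0005° of the true value.
N–S: 0.0005° × 111700 m/° = 55.85 m.
E–W at 64.1115°: 0.0005° × 111700 × cos 64.1115° = 0.0005 × 111700 × 0.4366 ≈ 24.3853 m.
The two errors are perpendicular, so the maximum displacement is √(55.85² + 24.3853²) ≈ 60.9415 m.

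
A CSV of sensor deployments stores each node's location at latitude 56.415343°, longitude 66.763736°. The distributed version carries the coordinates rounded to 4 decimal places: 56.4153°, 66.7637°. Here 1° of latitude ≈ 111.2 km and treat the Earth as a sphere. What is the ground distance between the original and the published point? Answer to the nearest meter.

The latitude changed by +0.000043° and the longitude by +0.000036°.
N–S: 0.000043° × 111200 m/° = 4.7816 m.
East–west at this latitude: 0.000036° × 111200 × cos 56.4153° ≈ 0.000036 × 61512.4 = 2.21445 m.
Distance: √(4.7816² + 2.21445²) ≈ 5.26949 m.

5 meters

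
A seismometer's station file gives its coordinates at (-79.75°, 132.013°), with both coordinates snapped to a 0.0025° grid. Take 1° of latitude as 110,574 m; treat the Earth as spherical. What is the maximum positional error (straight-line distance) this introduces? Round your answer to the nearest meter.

140 meters

With a 0.0025° grid the true value lies within half a step, ±0.0025°/2 = ±0.00125°, of the stored one.
North–south component: 0.00125° × 110574 = 138.218 m.
Longitude error → 0.00125 × 110574 × cos 79.75° = 0.00125 × 110574 × 0.1779 ≈ 24.5949 m.
Worst case both components are at the extreme and orthogonal: √(138.218² + 24.5949²) ≈ 140.389 m.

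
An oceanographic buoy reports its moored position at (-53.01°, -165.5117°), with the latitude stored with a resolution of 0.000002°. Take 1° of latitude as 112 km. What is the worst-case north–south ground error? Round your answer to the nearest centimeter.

With a 0.000002° grid the true value lies within half a step, ±0.000002°/2 = ±1e-06°, of the stored one.
North–south distance: 1e-06° × 112000 m/° = 0.112 m.
That is 0.112 m = 11.2 cm.

11 centimeters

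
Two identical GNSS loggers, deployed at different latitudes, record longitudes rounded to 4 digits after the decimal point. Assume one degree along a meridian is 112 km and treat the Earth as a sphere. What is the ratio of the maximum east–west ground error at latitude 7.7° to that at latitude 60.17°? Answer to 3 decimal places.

1.992

Rounding to 4 decimal places leaves the longitude within ±5e-05° of the true value.
Error at 7.7° = 5e-05° × 112000 × cos 7.7° ≈ 5.6 × 0.9910 = 5.5495 m.
At 60.17°: 5e-05° × 112000 × cos 60.17° = 5e-05 × 112000 × 0.4974 ≈ 2.7856 m.
Ratio: 5.5495 / 2.7856 = cos 7.7° / cos 60.17° ≈ 1.9922.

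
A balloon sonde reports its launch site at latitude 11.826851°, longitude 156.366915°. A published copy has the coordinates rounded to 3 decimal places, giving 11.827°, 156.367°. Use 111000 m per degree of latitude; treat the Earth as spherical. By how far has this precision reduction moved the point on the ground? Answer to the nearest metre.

The latitude changed by -0.000149° and the longitude by -0.000085°.
North–south shift: -0.000149 × 111000 = -16.539 m.
East–west at this latitude: -0.000085° × 111000 × cos 11.827° ≈ -0.000085 × 108644 = -9.2347 m.
Combined displacement = (16.539² + 9.2347²)^½ ≈ 18.9425 m.

19 metres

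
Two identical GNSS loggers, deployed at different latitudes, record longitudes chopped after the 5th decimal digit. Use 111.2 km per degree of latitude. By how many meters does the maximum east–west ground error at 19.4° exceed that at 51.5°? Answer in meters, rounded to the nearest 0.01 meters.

Truncating at 5 decimal places can drop up to a full unit in the last place, so the longitude may be off by as much as 1e-05°.
At 19.4°: 1e-05° × 111200 × cos 19.4° = 1e-05 × 111200 × 0.9432 ≈ 1.0489 m.
At 51.5°: 1e-05° × 111200 × cos 51.5° = 1e-05 × 111200 × 0.6225 ≈ 0.69224 m.
Difference: 1.0489 − 0.69224 = 0.35663 m.

0.36 meters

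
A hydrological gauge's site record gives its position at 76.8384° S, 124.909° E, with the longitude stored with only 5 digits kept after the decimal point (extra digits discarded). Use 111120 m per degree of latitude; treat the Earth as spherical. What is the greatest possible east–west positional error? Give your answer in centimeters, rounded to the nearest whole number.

Truncating at 5 decimal places can drop up to a full unit in the last place, so the longitude may be off by as much as 1e-05°.
One degree of longitude at 76.8384° is 111120 × cos 76.8384° ≈ 111120 × 0.2277 = 25301.8 m.
East–west error: 1e-05° × 25301.8 m/° ≈ 0.253018 m.
That is 0.253018 m = 25.302 cm.

25 centimeters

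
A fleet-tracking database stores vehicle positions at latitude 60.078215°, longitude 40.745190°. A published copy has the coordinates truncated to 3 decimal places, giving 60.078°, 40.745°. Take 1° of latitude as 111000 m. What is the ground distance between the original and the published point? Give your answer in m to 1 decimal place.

The latitude changed by +0.000215° and the longitude by +0.000190°.
N–S: 0.000215° × 111000 m/° = 23.865 m.
East–west at this latitude: 0.000190° × 111000 × cos 60.078° ≈ 0.000190 × 55369.1 = 10.5201 m.
Combined displacement = (23.865² + 10.5201²)^½ ≈ 26.0809 m.

26.1 m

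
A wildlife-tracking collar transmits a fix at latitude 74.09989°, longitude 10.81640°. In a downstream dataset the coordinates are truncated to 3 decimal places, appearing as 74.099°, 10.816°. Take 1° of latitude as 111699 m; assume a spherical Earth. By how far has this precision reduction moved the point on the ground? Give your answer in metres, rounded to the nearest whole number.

Δlat = 74.09989 − 74.099 = +0.00089°; Δlon = 10.81640 − 10.816 = +0.00040°.
N–S: 0.00089° × 111699 m/° = 99.4121 m.
E–W at 74.099°: 0.00040° × 111699 × cos 74.099° = 0.00040 × 111699 × 0.2740 ≈ 12.2411 m.
Hypotenuse of the two orthogonal shifts: √(99.4121² + 12.2411²) = 100.163 m.

100 metres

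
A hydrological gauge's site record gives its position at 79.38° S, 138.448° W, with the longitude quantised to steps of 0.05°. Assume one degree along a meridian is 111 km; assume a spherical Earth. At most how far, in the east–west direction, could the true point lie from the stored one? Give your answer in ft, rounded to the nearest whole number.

With a 0.05° grid the true value lies within half a step, ±0.05°/2 = ±0.025°, of the stored one.
One degree of longitude at 79.38° is 111000 × cos 79.38° ≈ 111000 × 0.1843 = 20456.7 m.
Maximum E–W displacement: 0.025 × 20456.7 = 511.417 m.
Converting: 511.417 m × 3.2808 ft/m ≈ 1677.9 ft.

1678 ft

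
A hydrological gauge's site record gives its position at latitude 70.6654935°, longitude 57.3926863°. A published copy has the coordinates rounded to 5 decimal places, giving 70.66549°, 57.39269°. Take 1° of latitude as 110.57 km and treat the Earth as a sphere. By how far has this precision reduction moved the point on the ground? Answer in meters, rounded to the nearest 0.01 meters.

0.41 meters

Δlat = 70.6654935 − 70.66549 = +0.0000035°; Δlon = 57.3926863 − 57.39269 = -0.0000037°.
N–S: 0.0000035° × 110570 m/° = 0.386995 m.
E–W at 70.6655°: -0.0000037° × 110570 × cos 70.6655° = -0.0000037 × 110570 × 0.3311 ≈ -0.135449 m.
Combined displacement = (0.386995² + 0.135449²)^½ ≈ 0.410014 m.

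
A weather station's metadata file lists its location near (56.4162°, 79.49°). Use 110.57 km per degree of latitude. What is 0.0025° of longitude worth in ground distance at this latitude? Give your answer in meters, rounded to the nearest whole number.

153 meters

0.0025° of longitude at 56.4162° is 0.0025 × 110570 × cos 56.4162° ≈ 0.0025 × 61162.5 = 152.906 m.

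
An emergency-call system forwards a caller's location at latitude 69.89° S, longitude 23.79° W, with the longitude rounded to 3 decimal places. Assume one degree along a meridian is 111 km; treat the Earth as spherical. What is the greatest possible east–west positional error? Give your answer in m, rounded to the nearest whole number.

Rounding to 3 decimal places leaves the longitude within ±0.0005° of the true value.
Parallels shrink by cos φ, so at 69.89° a degree of longitude is 111000 × 0.3438 ≈ 38164.4 m.
Maximum E–W displacement: 0.0005 × 38164.4 = 19.0822 m.

19 m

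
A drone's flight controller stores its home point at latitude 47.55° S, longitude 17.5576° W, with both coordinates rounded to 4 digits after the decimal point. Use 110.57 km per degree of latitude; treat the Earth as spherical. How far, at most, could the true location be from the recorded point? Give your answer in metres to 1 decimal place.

6.7 metres

Rounding to 4 decimal places leaves each coordinate within ±5e-05° of the true value.
N–S: 5e-05° × 110570 m/° = 5.5285 m.
E–W at 47.55°: 5e-05° × 110570 × cos 47.55° = 5e-05 × 110570 × 0.6749 ≈ 3.73144 m.
The two errors are perpendicular, so the maximum displacement is √(5.5285² + 3.73144²) ≈ 6.66993 m.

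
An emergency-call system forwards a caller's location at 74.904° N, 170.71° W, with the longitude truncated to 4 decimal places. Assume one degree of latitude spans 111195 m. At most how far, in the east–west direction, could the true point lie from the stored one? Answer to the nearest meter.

Truncating at 4 decimal places can drop up to a full unit in the last place, so the longitude may be off by as much as 0.0001°.
At latitude 74.904° a degree of longitude spans 111195 m × cos 74.904° = 111195 × 0.2604 ≈ 28959.3 m.
So at most 0.0001° × 28959.3 ≈ 2.89593 m east–west.

3 meters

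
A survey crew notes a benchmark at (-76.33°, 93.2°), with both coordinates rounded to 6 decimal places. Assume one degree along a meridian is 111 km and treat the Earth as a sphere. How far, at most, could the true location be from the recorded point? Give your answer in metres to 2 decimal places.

Rounding to 6 decimal places leaves each coordinate within ±5e-07° of the true value.
Latitude error → 5e-07 × 111000 = 0.0555 m along the meridian.
Longitude error → 5e-07 × 111000 × cos 76.33° = 5e-07 × 111000 × 0.2363 ≈ 0.0131163 m.
Combining orthogonally: (0.0555² + 0.0131163²)^½ ≈ 0.0570288 m.

0.06 metres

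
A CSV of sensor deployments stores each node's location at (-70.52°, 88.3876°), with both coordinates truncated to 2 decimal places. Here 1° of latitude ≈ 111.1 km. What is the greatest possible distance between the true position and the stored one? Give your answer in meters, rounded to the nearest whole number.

1171 meters

Truncating at 2 decimal places can drop up to a full unit in the last place, so each coordinate may be off by as much as 0.01°.
North–south component: 0.01° × 111100 = 1111 m.
E–W at 70.52°: 0.01° × 111100 × cos 70.52° = 0.01 × 111100 × 0.3335 ≈ 370.494 m.
The two errors are perpendicular, so the maximum displacement is √(1111² + 370.494²) ≈ 1171.15 m.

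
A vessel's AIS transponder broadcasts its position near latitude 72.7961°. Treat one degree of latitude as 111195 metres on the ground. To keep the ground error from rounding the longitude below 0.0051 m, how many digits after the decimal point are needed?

7

At 72.7961° one degree of longitude covers 111195 × cos 72.7961° ≈ 111195 × 0.2958 ≈ 32888.5 m.
Rounding to N decimal places gives at most 0.5 × 10⁻ᴺ degrees of error, i.e. 0.5 × 10⁻ᴺ × 32888.5 m.
Setting 16444.2 × 10⁻ᴺ ≤ 0.0051 gives 10ᴺ ≥ 3.224e+06, i.e. N ≥ 6.51.
At 6 places the error can reach 0.0164 m, but 7 places keeps it to 0.00164 m.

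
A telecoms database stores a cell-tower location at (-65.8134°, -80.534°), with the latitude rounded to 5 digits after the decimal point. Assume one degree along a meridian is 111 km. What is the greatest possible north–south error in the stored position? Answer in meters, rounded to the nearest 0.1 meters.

Rounding to 5 decimal places leaves the latitude within ±5e-06° of the true value.
So the N–S error is at most 5e-06 × 111000 = 0.555 m.

0.6 meters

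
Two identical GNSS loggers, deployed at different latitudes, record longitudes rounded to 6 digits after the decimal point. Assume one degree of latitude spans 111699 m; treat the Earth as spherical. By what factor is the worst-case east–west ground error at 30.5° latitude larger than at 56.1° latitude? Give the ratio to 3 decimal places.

Rounding to 6 decimal places leaves the longitude within ±5e-07° of the true value.
Error at 30.5° = 5e-07° × 111699 × cos 30.5° ≈ 0.055849 × 0.8616 = 0.048122 m.
Error at 56.1° = 5e-07° × 111699 × cos 56.1° ≈ 0.055849 × 0.5577 = 0.03115 m.
The ratio reduces to cos 30.5° / cos 56.1° = 0.8616/0.5577 ≈ 1.5448.

1.545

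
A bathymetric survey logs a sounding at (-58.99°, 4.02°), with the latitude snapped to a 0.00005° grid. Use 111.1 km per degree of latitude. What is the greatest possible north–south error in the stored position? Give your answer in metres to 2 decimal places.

With a 0.00005° grid the true value lies within half a step, ±0.00005°/2 = ±2.5e-05°, of the stored one.
Along the meridian that is 2.5e-05° × 111100 m/° = 2.7775 m.

2.78 metres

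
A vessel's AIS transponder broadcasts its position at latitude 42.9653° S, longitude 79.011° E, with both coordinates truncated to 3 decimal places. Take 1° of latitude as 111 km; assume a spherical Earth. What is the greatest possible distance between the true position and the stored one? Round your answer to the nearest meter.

Truncating at 3 decimal places can drop up to a full unit in the last place, so each coordinate may be off by as much as 0.001°.
N–S: 0.001° × 111000 m/° = 111 m.
E–W at 42.9653°: 0.001° × 111000 × cos 42.9653° = 0.001 × 111000 × 0.7318 ≈ 81.2261 m.
Worst case both components are at the extreme and orthogonal: √(111² + 81.2261²) ≈ 137.545 m.

138 meters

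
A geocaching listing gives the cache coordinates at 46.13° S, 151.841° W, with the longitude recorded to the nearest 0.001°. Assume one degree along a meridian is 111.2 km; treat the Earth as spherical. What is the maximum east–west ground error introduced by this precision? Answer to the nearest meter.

39 meters

Rounding to 3 decimal places leaves the longitude within ±0.0005° of the true value.
At latitude 46.13° a degree of longitude spans 111200 m × cos 46.13° = 111200 × 0.6930 ≈ 77064.3 m.
So at most 0.0005° × 77064.3 ≈ 38.5322 m east–west.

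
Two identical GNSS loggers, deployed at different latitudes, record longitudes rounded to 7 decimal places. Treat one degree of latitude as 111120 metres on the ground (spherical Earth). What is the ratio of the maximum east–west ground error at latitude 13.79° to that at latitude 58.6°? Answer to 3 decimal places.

1.864

Rounding to 7 decimal places leaves the longitude within ±5e-08° of the true value.
Error at 13.79° = 5e-08° × 111120 × cos 13.79° ≈ 0.005556 × 0.9712 = 0.0053959 m.
At 58.6°: 5e-08° × 111120 × cos 58.6° = 5e-08 × 111120 × 0.5210 ≈ 0.0028947 m.
Ratio: 0.0053959 / 0.0028947 = cos 13.79° / cos 58.6° ≈ 1.8640.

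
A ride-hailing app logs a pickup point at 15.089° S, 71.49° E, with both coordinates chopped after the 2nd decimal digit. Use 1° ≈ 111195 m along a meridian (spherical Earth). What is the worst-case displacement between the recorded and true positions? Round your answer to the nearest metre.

1546 metres

Truncating at 2 decimal places can drop up to a full unit in the last place, so each coordinate may be off by as much as 0.01°.
Latitude error → 0.01 × 111195 = 1111.95 m along the meridian.
E–W at 15.089°: 0.01° × 111195 × cos 15.089° = 0.01 × 111195 × 0.9655 ≈ 1073.61 m.
The two errors are perpendicular, so the maximum displacement is √(1111.95² + 1073.61²) ≈ 1545.66 m.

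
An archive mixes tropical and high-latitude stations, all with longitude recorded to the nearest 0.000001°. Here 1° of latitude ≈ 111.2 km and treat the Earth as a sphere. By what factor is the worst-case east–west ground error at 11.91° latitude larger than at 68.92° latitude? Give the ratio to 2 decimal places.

2.72

Rounding to 6 decimal places leaves the longitude within ±5e-07° of the true value.
At 11.91°: 5e-07° × 111200 × cos 11.91° = 5e-07 × 111200 × 0.9785 ≈ 0.054403 m.
At 68.92°: 5e-07° × 111200 × cos 68.92° = 5e-07 × 111200 × 0.3597 ≈ 0.019998 m.
Ratio: 0.054403 / 0.019998 = cos 11.91° / cos 68.92° ≈ 2.7205.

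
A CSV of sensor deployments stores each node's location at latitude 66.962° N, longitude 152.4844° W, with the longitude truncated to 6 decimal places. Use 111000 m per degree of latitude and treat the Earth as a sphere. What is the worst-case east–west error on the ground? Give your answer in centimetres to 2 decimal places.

Truncating at 6 decimal places can drop up to a full unit in the last place, so the longitude may be off by as much as 1e-06°.
At latitude 66.962° a degree of longitude spans 111000 m × cos 66.962° = 111000 × 0.3913 ≈ 43438.9 m.
So at most 1e-06° × 43438.9 ≈ 0.0434389 m east–west.
That is 0.0434389 m = 4.3439 cm.

4.34 centimetres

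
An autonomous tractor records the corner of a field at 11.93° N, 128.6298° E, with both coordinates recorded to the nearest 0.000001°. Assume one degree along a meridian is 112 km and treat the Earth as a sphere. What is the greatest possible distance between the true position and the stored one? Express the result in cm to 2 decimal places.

7.83 cm

Rounding to 6 decimal places leaves each coordinate within ±5e-07° of the true value.
Latitude error → 5e-07 × 112000 = 0.056 m along the meridian.
Longitude error → 5e-07 × 112000 × cos 11.93° = 5e-07 × 112000 × 0.9784 ≈ 0.0547904 m.
The two errors are perpendicular, so the maximum displacement is √(0.056² + 0.0547904²) ≈ 0.0783453 m.
That is 0.0783453 m = 7.8345 cm.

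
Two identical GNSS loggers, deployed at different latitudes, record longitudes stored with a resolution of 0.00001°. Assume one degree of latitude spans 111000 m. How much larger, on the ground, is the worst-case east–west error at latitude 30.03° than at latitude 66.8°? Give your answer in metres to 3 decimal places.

With a 0.00001° grid the true value lies within half a step, ±0.00001°/2 = ±5e-06°, of the stored one.
Error at 30.03° = 5e-06° × 111000 × cos 30.03° ≈ 0.555 × 0.8658 = 0.4805 m.
Error at 66.8° = 5e-06° × 111000 × cos 66.8° ≈ 0.555 × 0.3939 = 0.21864 m.
So the lower-latitude error exceeds the higher by 0.4805 − 0.21864 = 0.26186 m.

0.262 metres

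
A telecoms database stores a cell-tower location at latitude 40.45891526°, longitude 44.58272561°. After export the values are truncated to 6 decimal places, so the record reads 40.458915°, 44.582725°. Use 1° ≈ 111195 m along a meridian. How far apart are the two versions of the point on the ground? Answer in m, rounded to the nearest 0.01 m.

Δlat = 40.45891526 − 40.458915 = +0.00000026°; Δlon = 44.58272561 − 44.582725 = +0.00000061°.
North–south shift: 0.00000026 × 111195 = 0.0289107 m.
East–west at this latitude: 0.00000061° × 111195 × cos 40.4589° ≈ 0.00000061 × 84605.1 = 0.0516091 m.
Hypotenuse of the two orthogonal shifts: √(0.0289107² + 0.0516091²) = 0.0591551 m.

0.06 m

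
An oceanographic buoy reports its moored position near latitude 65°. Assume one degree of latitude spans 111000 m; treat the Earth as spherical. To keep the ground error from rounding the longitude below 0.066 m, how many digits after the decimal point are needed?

6 decimal places

At 65° one degree of longitude covers 111000 × cos 65° ≈ 111000 × 0.4226 ≈ 46910.6 m.
Rounding to N decimal places gives at most 0.5 × 10⁻ᴺ degrees of error, i.e. 0.5 × 10⁻ᴺ × 46910.6 m.
Setting 23455.3 × 10⁻ᴺ ≤ 0.066 gives 10ᴺ ≥ 3.554e+05, i.e. N ≥ 5.55.
N = 5 would give 0.235 m (too coarse); N = 6 gives 0.0235 m ≤ 0.066 m.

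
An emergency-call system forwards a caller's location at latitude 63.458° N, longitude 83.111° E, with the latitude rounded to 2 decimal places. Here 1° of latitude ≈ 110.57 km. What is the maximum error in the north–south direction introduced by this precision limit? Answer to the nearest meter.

553 meters

Rounding to 2 decimal places leaves the latitude within ±0.005° of the true value.
So the N–S error is at most 0.005 × 110570 = 552.85 m.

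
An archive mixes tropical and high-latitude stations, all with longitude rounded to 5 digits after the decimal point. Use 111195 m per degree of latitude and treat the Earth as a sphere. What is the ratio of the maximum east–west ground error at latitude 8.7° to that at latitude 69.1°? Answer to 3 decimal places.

Rounding to 5 decimal places leaves the longitude within ±5e-06° of the true value.
Error at 8.7° = 5e-06° × 111195 × cos 8.7° ≈ 0.55597 × 0.9885 = 0.54958 m.
Error at 69.1° = 5e-06° × 111195 × cos 69.1° ≈ 0.55597 × 0.3567 = 0.19834 m.
The ratio reduces to cos 8.7° / cos 69.1° = 0.9885/0.3567 ≈ 2.7709.

2.771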